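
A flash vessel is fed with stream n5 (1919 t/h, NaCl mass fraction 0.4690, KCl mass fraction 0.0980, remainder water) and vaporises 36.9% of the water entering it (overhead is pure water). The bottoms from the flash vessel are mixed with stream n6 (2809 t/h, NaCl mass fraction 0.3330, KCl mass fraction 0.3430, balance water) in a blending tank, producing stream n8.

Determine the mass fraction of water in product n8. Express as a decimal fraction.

Vapour removed = 0.369×0.433×1919 = 306.61 t/h; concentrate = 1612.4 t/h.
water reaching the mixer = 524.31 (from concentrate) + 2809×0.324 = 1434.4 t/h.
Product flow = 1612.4 + 2809 = 4421.4 t/h; water fraction = 0.3244.

0.3244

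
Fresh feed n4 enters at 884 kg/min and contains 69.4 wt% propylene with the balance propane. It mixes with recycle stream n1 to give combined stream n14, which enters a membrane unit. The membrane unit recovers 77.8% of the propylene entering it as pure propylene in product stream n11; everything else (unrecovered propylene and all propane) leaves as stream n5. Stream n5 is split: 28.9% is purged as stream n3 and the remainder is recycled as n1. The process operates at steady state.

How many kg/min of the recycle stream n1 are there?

propane enters only via n4 and leaves only via the purge: 884×0.306 = 0.289×(propane in n5), and the membrane unit passes all propane, so propane in n14 = propane in n5 = 936 kg/min.
propylene in n14: m_A = 884×0.694 + (1−0.289)·(1−0.778)·m_A, so m_A = 613.5/0.8422 = 728.48 kg/min.
n5 = (1−0.778)×728.48 + 936 = 1097.7 kg/min.
Recycle n1 = (1−0.289)×1097.7 = 780.48 kg/min.

780.5 kg/min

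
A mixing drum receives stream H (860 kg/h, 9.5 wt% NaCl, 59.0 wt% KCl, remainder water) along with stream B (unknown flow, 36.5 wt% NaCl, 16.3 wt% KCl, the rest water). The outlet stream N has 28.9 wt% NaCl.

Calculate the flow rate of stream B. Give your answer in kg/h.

Let B be the unknown flow. Total out = 860 + B.
NaCl balance: 81.7 + 0.365·B = 0.289·(860 + B)
(0.365 − 0.289)·B = 0.289×860 − 81.7 = 166.84
B = 166.84 / 0.076 = 2195.3 kg/h

2195 kg/h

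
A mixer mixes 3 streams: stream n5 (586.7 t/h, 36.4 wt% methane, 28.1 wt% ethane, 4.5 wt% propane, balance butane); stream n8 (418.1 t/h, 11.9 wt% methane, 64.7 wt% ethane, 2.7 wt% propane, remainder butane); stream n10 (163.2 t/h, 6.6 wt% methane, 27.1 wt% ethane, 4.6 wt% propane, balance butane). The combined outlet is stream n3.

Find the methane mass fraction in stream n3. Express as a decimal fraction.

Total flow out = 586.7 + 418.1 + 163.2 = 1168 t/h.
methane in = 586.7×0.364 + 418.1×0.119 + 163.2×0.066 = 274.08 t/h.
methane mass fraction in n3 = 274.08/1168 = 0.2347.

0.2347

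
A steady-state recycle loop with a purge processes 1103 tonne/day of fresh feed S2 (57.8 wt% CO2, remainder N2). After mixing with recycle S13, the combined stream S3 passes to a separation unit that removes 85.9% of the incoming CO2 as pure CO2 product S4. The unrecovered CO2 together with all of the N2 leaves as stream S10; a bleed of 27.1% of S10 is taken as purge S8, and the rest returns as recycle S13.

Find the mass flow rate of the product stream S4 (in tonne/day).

CO2 in S3: m_A = 1103×0.578 + (1−0.271)·(1−0.859)·m_A, so m_A = 637.53/0.8972 = 710.57 tonne/day.
Product S4 = 0.859×710.57 = 610.38 tonne/day.

610.4 tonne/day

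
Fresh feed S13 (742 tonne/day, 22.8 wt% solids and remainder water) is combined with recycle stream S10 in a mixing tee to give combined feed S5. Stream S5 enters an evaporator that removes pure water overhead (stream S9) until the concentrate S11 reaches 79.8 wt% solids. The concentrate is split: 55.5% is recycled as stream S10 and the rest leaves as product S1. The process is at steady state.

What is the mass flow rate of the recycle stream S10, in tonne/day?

Overall solids balance (none leaves overhead): solids in fresh feed = solids in product, i.e. 742×0.228 = (1−0.555)·S11·0.798.
S11 = 169.18/(0.798×0.445) = 476.4 tonne/day.
Recycle S10 = 0.555×476.4 = 264.4 tonne/day.

264.4 tonne/day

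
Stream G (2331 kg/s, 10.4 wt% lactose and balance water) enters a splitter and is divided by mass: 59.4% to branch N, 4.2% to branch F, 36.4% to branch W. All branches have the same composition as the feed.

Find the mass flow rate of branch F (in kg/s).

97.9 kg/s

Branch F flow = 0.042×2331 = 97.902 kg/s.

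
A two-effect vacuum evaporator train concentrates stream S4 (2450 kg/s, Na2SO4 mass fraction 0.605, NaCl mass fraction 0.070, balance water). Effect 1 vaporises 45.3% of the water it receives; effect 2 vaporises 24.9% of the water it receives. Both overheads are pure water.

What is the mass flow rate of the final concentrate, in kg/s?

1981 kg/s

water in feed = 2450×0.325 = 796.25 kg/s.
After stage 1: water left = (1−0.453)×796.25 = 435.55; stream total = 2089.3 kg/s.
After stage 2: water left = (1−0.249)×435.55 = 327.1; final concentrate = 1980.8 kg/s.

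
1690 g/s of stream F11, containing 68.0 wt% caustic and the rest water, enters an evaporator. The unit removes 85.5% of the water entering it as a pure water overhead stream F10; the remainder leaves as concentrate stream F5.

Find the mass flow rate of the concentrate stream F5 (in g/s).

1228 g/s

water entering = 1690×0.320 = 540.8 g/s; overhead removed = 0.855×540.8 = 462.38 g/s.
Concentrate = 1690 − 462.38 = 1227.6 g/s.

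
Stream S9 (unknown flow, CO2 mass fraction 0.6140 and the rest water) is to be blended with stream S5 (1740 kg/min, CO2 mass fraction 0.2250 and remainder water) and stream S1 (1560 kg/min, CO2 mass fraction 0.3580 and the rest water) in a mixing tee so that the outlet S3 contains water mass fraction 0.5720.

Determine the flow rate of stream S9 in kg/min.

2486 kg/min

Let S9 be the unknown flow. Total out = 3300 + S9.
water balance: 2350 + 0.386·S9 = 0.572·(3300 + S9)
(0.386 − 0.572)·S9 = 0.572×3300 − 2350 = -462.42
S9 = -462.42 / -0.186 = 2486.1 kg/min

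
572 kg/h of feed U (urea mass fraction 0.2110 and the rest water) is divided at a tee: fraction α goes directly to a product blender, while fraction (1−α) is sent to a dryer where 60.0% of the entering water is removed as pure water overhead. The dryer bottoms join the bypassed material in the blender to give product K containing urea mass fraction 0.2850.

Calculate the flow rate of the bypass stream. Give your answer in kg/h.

258.3 kg/h

All 572×0.211 = 120.69 kg/h of urea reaches K, so K = 120.69/0.285 = 423.48 kg/h and vapour = 148.52 kg/h.
The evaporator receives (1−α)·572 of feed at 0.789 water and removes 0.600 of that water:
0.600×0.789×(1−α)×572 = 148.52
(1−α) = 148.52/270.78 = 0.5485;  α = 0.4515.
Bypass flow = 0.4515×572 = 258.27 kg/h.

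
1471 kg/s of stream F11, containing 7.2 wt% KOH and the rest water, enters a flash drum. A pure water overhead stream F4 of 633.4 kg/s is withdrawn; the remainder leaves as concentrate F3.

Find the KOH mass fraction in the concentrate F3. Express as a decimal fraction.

0.126

KOH is not removed: 1471×0.072 = 105.91 kg/s of KOH enters F3.
Concentrate = 1471 − 633.4 = 837.6 kg/s.
Mass fraction = 105.91/837.6 = 0.126.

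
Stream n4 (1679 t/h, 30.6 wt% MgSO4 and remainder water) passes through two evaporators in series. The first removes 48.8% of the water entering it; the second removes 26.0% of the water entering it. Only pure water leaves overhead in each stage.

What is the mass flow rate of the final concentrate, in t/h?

water in feed = 1679×0.694 = 1165.2 t/h.
After stage 1: water left = (1−0.488)×1165.2 = 596.6; stream total = 1110.4 t/h.
After stage 2: water left = (1−0.260)×596.6 = 441.48; final concentrate = 955.25 t/h.

955.3 t/h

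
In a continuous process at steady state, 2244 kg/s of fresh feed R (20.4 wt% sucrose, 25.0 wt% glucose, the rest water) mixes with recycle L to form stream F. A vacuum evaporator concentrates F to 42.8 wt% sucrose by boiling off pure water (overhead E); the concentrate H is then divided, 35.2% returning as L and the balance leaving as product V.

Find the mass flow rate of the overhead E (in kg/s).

Overall sucrose balance (none leaves overhead): sucrose in fresh feed = sucrose in product, i.e. 2244×0.204 = (1−0.352)·H·0.428.
H = 457.78/(0.428×0.648) = 1650.6 kg/s.
Recycle L = 0.352×1650.6 = 581 kg/s.
Combined feed F = 2244 + 581 = 2825 kg/s.
Overhead E = F − H = 2825 − 1650.6 = 1174.4 kg/s.

1174 kg/s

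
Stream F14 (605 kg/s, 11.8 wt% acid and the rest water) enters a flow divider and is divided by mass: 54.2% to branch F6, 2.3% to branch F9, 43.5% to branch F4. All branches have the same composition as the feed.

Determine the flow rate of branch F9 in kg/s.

13.91 kg/s

Branch F9 flow = 0.023×605 = 13.915 kg/s.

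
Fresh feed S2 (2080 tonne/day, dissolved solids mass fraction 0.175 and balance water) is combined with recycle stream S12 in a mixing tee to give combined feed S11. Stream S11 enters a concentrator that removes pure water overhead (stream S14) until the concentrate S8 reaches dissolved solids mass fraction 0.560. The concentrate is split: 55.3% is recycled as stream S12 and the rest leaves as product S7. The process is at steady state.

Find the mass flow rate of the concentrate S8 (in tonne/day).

Overall dissolved solids balance (none leaves overhead): dissolved solids in fresh feed = dissolved solids in product, i.e. 2080×0.175 = (1−0.553)·S8·0.560.
S8 = 364/(0.560×0.447) = 1454.1 tonne/day.

1454 tonne/day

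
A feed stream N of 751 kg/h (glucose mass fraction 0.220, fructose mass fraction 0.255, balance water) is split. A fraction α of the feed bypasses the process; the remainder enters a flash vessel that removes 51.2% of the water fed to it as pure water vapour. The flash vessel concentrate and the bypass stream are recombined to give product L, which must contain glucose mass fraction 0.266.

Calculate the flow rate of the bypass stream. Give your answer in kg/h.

267.8 kg/h

All 751×0.220 = 165.22 kg/h of glucose reaches L, so L = 165.22/0.266 = 621.13 kg/h and vapour = 129.87 kg/h.
The evaporator receives (1−α)·751 of feed at 0.525 water and removes 0.512 of that water:
0.512×0.525×(1−α)×751 = 129.87
(1−α) = 129.87/201.87 = 0.6433;  α = 0.3567.
Bypass flow = 0.3567×751 = 267.84 kg/h.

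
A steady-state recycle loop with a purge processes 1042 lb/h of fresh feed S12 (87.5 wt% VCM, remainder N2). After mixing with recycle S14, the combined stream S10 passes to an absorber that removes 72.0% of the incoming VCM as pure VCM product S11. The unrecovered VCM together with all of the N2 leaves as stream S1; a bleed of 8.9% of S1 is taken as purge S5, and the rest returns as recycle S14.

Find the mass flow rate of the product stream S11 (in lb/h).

881.2 lb/h

VCM in S10: m_A = 1042×0.875 + (1−0.089)·(1−0.720)·m_A, so m_A = 911.75/0.7449 = 1224 lb/h.
Product S11 = 0.720×1224 = 881.25 lb/h.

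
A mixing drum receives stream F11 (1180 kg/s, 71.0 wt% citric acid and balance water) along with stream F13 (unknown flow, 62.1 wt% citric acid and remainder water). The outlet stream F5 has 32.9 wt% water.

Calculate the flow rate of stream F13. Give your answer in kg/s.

920.4 kg/s

Let F13 be the unknown flow. Total out = 1180 + F13.
water balance: 342.2 + 0.379·F13 = 0.329·(1180 + F13)
(0.379 − 0.329)·F13 = 0.329×1180 − 342.2 = 46.02
F13 = 46.02 / 0.050 = 920.4 kg/s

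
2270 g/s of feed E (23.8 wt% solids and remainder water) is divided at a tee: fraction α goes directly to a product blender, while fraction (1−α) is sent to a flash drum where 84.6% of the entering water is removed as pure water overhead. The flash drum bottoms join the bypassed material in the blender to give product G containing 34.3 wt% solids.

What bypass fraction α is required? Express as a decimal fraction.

0.525

All 2270×0.238 = 540.26 g/s of solids reaches G, so G = 540.26/0.343 = 1575.1 g/s and vapour = 694.9 g/s.
The evaporator receives (1−α)·2270 of feed at 0.762 water and removes 0.846 of that water:
0.846×0.762×(1−α)×2270 = 694.9
(1−α) = 694.9/1463.4 = 0.4749;  α = 0.5251.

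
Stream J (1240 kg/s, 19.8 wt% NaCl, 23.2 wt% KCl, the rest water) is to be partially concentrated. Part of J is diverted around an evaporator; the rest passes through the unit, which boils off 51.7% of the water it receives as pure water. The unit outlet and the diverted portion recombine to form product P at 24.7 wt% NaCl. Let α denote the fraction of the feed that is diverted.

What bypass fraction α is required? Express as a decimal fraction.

0.327

All 1240×0.198 = 245.52 kg/s of NaCl reaches P, so P = 245.52/0.247 = 994.01 kg/s and vapour = 245.99 kg/s.
The evaporator receives (1−α)·1240 of feed at 0.570 water and removes 0.517 of that water:
0.517×0.570×(1−α)×1240 = 245.99
(1−α) = 245.99/365.42 = 0.6732;  α = 0.3268.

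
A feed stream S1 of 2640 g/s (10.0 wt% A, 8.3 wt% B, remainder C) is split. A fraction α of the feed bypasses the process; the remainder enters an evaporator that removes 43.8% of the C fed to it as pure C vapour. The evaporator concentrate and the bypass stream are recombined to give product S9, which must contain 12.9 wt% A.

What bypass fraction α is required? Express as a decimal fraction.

All 2640×0.100 = 264 g/s of A reaches S9, so S9 = 264/0.129 = 2046.5 g/s and vapour = 593.49 g/s.
The evaporator receives (1−α)·2640 of feed at 0.817 C and removes 0.438 of that C:
0.438×0.817×(1−α)×2640 = 593.49
(1−α) = 593.49/944.71 = 0.6282;  α = 0.3718.

0.372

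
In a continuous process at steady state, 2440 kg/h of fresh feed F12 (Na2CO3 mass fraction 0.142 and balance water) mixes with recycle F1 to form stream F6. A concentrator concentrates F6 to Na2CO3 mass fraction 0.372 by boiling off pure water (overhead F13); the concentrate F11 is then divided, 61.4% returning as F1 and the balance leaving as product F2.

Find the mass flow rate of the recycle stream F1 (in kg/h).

1482 kg/h

Overall Na2CO3 balance (none leaves overhead): Na2CO3 in fresh feed = Na2CO3 in product, i.e. 2440×0.142 = (1−0.614)·F11·0.372.
F11 = 346.48/(0.372×0.386) = 2412.9 kg/h.
Recycle F1 = 0.614×2412.9 = 1481.5 kg/h.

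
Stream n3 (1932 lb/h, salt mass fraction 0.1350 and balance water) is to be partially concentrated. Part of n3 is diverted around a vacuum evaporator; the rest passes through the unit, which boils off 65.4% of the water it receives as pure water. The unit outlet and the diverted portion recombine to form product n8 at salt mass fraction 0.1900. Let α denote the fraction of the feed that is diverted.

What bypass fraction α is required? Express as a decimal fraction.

0.488

All 1932×0.135 = 260.82 lb/h of salt reaches n8, so n8 = 260.82/0.190 = 1372.7 lb/h and vapour = 559.26 lb/h.
The evaporator receives (1−α)·1932 of feed at 0.865 water and removes 0.654 of that water:
0.654×0.865×(1−α)×1932 = 559.26
(1−α) = 559.26/1093 = 0.5117;  α = 0.4883.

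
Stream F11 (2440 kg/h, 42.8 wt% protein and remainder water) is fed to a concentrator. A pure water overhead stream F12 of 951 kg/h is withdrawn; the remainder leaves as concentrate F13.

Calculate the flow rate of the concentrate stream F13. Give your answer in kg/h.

1489 kg/h

Concentrate = 2440 − 951 = 1489 kg/h.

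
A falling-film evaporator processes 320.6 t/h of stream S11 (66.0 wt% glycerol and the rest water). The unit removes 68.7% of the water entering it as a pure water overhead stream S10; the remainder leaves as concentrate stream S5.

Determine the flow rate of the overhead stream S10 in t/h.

water entering = 320.6×0.340 = 109 t/h; overhead removed = 0.687×109 = 74.886 t/h.

74.89 t/h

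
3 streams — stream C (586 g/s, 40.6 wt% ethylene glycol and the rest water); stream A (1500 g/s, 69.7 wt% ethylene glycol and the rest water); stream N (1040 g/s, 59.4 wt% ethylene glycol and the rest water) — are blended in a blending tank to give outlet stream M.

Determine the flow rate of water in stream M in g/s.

1225 g/s

water out = water in = 586×0.594 + 1500×0.303 + 1040×0.406 = 1224.8 g/s.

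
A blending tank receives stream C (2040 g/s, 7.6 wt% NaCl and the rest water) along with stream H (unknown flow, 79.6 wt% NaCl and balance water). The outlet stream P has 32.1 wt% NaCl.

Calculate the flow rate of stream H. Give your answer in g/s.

Let H be the unknown flow. Total out = 2040 + H.
NaCl balance: 155.04 + 0.796·H = 0.321·(2040 + H)
(0.796 − 0.321)·H = 0.321×2040 − 155.04 = 499.8
H = 499.8 / 0.475 = 1052.2 g/s

1052 g/s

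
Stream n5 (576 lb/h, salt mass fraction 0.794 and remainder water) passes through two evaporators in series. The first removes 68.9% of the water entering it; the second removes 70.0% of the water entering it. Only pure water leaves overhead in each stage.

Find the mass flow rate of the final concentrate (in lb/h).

468.4 lb/h

water in feed = 576×0.206 = 118.66 lb/h.
After stage 1: water left = (1−0.689)×118.66 = 36.902; stream total = 494.25 lb/h.
After stage 2: water left = (1−0.700)×36.902 = 11.071; final concentrate = 468.41 lb/h.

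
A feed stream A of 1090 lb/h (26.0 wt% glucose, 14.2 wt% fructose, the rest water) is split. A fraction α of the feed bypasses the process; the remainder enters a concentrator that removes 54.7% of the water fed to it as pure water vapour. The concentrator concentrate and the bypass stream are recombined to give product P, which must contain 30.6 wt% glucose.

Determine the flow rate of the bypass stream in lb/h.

All 1090×0.260 = 283.4 lb/h of glucose reaches P, so P = 283.4/0.306 = 926.14 lb/h and vapour = 163.86 lb/h.
The evaporator receives (1−α)·1090 of feed at 0.598 water and removes 0.547 of that water:
0.547×0.598×(1−α)×1090 = 163.86
(1−α) = 163.86/356.55 = 0.4596;  α = 0.5404.
Bypass flow = 0.5404×1090 = 589.07 lb/h.

589.1 lb/h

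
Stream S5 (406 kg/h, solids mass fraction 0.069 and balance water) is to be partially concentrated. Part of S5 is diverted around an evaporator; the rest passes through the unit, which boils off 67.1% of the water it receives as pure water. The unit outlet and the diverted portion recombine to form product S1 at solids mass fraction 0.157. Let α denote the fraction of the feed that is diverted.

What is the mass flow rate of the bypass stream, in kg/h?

All 406×0.069 = 28.014 kg/h of solids reaches S1, so S1 = 28.014/0.157 = 178.43 kg/h and vapour = 227.57 kg/h.
The evaporator receives (1−α)·406 of feed at 0.931 water and removes 0.671 of that water:
0.671×0.931×(1−α)×406 = 227.57
(1−α) = 227.57/253.63 = 0.8972;  α = 0.1028.
Bypass flow = 0.1028×406 = 41.719 kg/h.

41.72 kg/h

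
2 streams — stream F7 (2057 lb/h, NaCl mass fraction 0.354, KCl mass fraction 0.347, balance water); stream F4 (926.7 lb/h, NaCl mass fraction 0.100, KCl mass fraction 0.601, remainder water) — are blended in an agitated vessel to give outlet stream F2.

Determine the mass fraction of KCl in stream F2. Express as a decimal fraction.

Total flow out = 2057 + 926.7 = 2983.7 lb/h.
KCl in = 2057×0.347 + 926.7×0.601 = 1270.7 lb/h.
KCl mass fraction in F2 = 1270.7/2983.7 = 0.426.

0.426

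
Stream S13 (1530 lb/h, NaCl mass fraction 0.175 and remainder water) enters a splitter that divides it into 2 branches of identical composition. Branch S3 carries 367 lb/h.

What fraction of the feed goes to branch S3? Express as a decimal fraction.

0.240

Fraction to S3 = 367/1530 = 0.2399.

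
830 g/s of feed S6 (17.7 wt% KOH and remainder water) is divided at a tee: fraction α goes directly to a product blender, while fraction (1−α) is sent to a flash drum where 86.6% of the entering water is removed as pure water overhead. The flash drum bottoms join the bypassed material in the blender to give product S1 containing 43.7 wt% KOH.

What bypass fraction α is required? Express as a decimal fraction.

0.165

All 830×0.177 = 146.91 g/s of KOH reaches S1, so S1 = 146.91/0.437 = 336.18 g/s and vapour = 493.82 g/s.
The evaporator receives (1−α)·830 of feed at 0.823 water and removes 0.866 of that water:
0.866×0.823×(1−α)×830 = 493.82
(1−α) = 493.82/591.56 = 0.8348;  α = 0.1652.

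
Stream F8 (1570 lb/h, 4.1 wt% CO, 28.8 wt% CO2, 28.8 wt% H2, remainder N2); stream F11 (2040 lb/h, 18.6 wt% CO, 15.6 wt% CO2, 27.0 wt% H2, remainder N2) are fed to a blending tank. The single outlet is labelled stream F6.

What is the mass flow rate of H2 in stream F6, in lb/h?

1003 lb/h

H2 out = H2 in = 1570×0.288 + 2040×0.270 = 1003 lb/h.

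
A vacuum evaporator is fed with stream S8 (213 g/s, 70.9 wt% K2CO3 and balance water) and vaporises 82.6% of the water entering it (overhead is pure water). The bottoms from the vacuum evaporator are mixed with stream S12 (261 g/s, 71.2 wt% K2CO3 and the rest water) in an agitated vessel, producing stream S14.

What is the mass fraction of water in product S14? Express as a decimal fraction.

0.203

Vapour removed = 0.826×0.291×213 = 51.198 g/s; concentrate = 161.8 g/s.
water reaching the mixer = 10.785 (from concentrate) + 261×0.288 = 85.953 g/s.
Product flow = 161.8 + 261 = 422.8 g/s; water fraction = 0.203.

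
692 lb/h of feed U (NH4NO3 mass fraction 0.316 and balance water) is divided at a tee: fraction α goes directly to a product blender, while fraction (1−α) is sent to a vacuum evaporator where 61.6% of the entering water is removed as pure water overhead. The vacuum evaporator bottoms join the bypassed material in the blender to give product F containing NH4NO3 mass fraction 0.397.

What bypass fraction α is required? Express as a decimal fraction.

0.516

All 692×0.316 = 218.67 lb/h of NH4NO3 reaches F, so F = 218.67/0.397 = 550.81 lb/h and vapour = 141.19 lb/h.
The evaporator receives (1−α)·692 of feed at 0.684 water and removes 0.616 of that water:
0.616×0.684×(1−α)×692 = 141.19
(1−α) = 141.19/291.57 = 0.4842;  α = 0.5158.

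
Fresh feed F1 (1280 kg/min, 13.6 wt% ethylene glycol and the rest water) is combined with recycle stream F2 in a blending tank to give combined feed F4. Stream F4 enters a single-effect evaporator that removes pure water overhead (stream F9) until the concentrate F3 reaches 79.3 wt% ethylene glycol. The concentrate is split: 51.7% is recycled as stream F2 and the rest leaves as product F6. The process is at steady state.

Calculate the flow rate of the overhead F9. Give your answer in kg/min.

1060 kg/min

Overall ethylene glycol balance (none leaves overhead): ethylene glycol in fresh feed = ethylene glycol in product, i.e. 1280×0.136 = (1−0.517)·F3·0.793.
F3 = 174.08/(0.793×0.483) = 454.49 kg/min.
Recycle F2 = 0.517×454.49 = 234.97 kg/min.
Combined feed F4 = 1280 + 234.97 = 1515 kg/min.
Overhead F9 = F4 − F3 = 1515 − 454.49 = 1060.5 kg/min.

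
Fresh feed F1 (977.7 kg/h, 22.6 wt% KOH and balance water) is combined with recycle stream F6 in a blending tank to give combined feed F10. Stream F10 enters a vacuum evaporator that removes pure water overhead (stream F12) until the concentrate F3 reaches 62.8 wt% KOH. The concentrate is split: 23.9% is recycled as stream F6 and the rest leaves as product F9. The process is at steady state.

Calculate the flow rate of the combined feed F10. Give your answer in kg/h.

Overall KOH balance (none leaves overhead): KOH in fresh feed = KOH in product, i.e. 977.7×0.226 = (1−0.239)·F3·0.628.
F3 = 220.96/(0.628×0.761) = 462.35 kg/h.
Recycle F6 = 0.239×462.35 = 110.5 kg/h.
Combined feed F10 = 977.7 + 110.5 = 1088.2 kg/h.

1088 kg/h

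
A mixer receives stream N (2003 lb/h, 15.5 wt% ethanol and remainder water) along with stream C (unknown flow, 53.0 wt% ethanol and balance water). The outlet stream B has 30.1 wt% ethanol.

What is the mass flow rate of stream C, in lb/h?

Let C be the unknown flow. Total out = 2003 + C.
ethanol balance: 310.46 + 0.530·C = 0.301·(2003 + C)
(0.530 − 0.301)·C = 0.301×2003 − 310.46 = 292.44
C = 292.44 / 0.229 = 1277 lb/h

1277 lb/h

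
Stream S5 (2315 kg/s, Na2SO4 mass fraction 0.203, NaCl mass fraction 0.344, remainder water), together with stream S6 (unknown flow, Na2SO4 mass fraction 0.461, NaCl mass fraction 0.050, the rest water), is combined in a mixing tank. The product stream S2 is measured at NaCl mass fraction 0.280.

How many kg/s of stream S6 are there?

Let S6 be the unknown flow. Total out = 2315 + S6.
NaCl balance: 796.36 + 0.050·S6 = 0.280·(2315 + S6)
(0.050 − 0.280)·S6 = 0.280×2315 − 796.36 = -148.16
S6 = -148.16 / -0.230 = 644.17 kg/s

644.2 kg/s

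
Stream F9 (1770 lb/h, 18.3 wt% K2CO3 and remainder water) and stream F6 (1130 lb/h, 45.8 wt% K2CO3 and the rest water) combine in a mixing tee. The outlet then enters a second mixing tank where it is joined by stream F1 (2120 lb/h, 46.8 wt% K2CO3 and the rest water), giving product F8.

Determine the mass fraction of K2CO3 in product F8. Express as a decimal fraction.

0.3653

Overall, product flow = 5020 lb/h.
K2CO3 in = 1770×0.183 + 1130×0.458 + 2120×0.468 = 1833.6 lb/h.
K2CO3 fraction in F8 = 0.3653.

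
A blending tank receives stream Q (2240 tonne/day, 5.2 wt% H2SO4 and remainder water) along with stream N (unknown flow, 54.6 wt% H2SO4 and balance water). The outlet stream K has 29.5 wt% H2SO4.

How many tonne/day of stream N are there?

Let N be the unknown flow. Total out = 2240 + N.
H2SO4 balance: 116.48 + 0.546·N = 0.295·(2240 + N)
(0.546 − 0.295)·N = 0.295×2240 − 116.48 = 544.32
N = 544.32 / 0.251 = 2168.6 tonne/day

2169 tonne/day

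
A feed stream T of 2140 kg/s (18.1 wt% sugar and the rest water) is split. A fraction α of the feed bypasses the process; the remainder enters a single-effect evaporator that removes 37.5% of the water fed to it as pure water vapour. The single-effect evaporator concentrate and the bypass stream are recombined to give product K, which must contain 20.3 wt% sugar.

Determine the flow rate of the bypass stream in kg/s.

1385 kg/s

All 2140×0.181 = 387.34 kg/s of sugar reaches K, so K = 387.34/0.203 = 1908.1 kg/s and vapour = 231.92 kg/s.
The evaporator receives (1−α)·2140 of feed at 0.819 water and removes 0.375 of that water:
0.375×0.819×(1−α)×2140 = 231.92
(1−α) = 231.92/657.25 = 0.3529;  α = 0.6471.
Bypass flow = 0.6471×2140 = 1384.9 kg/s.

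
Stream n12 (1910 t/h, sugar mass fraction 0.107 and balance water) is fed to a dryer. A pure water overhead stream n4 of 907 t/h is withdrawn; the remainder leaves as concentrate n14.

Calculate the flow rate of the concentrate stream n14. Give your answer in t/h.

1003 t/h

Concentrate = 1910 − 907 = 1003 t/h.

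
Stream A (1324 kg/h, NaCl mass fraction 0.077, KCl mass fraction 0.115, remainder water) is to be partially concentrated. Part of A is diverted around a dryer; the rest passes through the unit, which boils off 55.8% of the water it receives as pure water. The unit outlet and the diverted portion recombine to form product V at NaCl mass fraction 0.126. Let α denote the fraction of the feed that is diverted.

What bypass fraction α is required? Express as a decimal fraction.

0.137

All 1324×0.077 = 101.95 kg/h of NaCl reaches V, so V = 101.95/0.126 = 809.11 kg/h and vapour = 514.89 kg/h.
The evaporator receives (1−α)·1324 of feed at 0.808 water and removes 0.558 of that water:
0.558×0.808×(1−α)×1324 = 514.89
(1−α) = 514.89/596.94 = 0.8625;  α = 0.1375.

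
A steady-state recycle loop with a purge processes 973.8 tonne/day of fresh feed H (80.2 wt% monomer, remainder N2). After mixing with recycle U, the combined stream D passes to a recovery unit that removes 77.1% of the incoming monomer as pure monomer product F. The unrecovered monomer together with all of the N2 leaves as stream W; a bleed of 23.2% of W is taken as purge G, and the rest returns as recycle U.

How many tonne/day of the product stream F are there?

730.6 tonne/day

monomer in D: m_A = 973.8×0.802 + (1−0.232)·(1−0.771)·m_A, so m_A = 780.99/0.8241 = 947.65 tonne/day.
Product F = 0.771×947.65 = 730.64 tonne/day.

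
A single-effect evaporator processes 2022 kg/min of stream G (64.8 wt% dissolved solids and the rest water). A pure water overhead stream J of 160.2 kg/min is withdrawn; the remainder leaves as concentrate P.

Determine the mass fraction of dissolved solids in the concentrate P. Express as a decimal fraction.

dissolved solids is not removed: 2022×0.648 = 1310.3 kg/min of dissolved solids enters P.
Concentrate = 2022 − 160.2 = 1861.8 kg/min.
Mass fraction = 1310.3/1861.8 = 0.7038.

0.7038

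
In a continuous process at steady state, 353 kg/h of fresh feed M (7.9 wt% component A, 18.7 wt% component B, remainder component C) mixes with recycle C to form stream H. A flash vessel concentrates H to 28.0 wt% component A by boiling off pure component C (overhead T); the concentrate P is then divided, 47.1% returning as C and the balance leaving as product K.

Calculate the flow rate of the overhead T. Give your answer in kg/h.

253.4 kg/h

Overall component A balance (none leaves overhead): component A in fresh feed = component A in product, i.e. 353×0.079 = (1−0.471)·P·0.280.
P = 27.887/(0.280×0.529) = 188.27 kg/h.
Recycle C = 0.471×188.27 = 88.677 kg/h.
Combined feed H = 353 + 88.677 = 441.68 kg/h.
Overhead T = H − P = 441.68 − 188.27 = 253.4 kg/h.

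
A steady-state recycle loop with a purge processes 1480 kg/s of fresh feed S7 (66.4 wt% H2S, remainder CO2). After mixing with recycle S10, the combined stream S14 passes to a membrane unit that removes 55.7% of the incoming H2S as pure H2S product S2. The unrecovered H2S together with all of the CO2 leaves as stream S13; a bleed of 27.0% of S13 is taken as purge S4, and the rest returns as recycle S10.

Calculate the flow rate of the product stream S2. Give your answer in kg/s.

H2S in S14: m_A = 1480×0.664 + (1−0.270)·(1−0.557)·m_A, so m_A = 982.72/0.6766 = 1452.4 kg/s.
Product S2 = 0.557×1452.4 = 809 kg/s.

809 kg/s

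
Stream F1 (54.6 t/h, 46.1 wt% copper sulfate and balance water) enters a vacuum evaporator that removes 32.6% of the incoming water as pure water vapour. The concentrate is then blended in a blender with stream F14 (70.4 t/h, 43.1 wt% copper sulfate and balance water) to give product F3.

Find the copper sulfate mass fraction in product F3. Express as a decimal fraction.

0.481

Vapour removed = 0.326×0.539×54.6 = 9.594 t/h; concentrate = 45.006 t/h.
copper sulfate reaching the mixer = 25.171 (from concentrate) + 70.4×0.431 = 55.513 t/h.
Product flow = 45.006 + 70.4 = 115.41 t/h; copper sulfate fraction = 0.481.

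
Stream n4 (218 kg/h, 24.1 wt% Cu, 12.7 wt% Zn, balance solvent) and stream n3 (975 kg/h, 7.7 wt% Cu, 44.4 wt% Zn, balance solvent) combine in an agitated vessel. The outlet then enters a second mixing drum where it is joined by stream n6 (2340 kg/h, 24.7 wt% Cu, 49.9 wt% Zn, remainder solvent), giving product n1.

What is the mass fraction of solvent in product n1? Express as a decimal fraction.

Overall, product flow = 3533 kg/h.
solvent in = 218×0.632 + 975×0.479 + 2340×0.254 = 1199.2 kg/h.
solvent fraction in n1 = 0.339.

0.339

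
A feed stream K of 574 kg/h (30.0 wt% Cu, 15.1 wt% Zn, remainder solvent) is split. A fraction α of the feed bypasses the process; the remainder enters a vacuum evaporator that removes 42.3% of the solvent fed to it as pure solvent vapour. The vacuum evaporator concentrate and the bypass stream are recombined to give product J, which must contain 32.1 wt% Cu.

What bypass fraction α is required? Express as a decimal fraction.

0.718

All 574×0.300 = 172.2 kg/h of Cu reaches J, so J = 172.2/0.321 = 536.45 kg/h and vapour = 37.551 kg/h.
The evaporator receives (1−α)·574 of feed at 0.549 solvent and removes 0.423 of that solvent:
0.423×0.549×(1−α)×574 = 37.551
(1−α) = 37.551/133.3 = 0.2817;  α = 0.7183.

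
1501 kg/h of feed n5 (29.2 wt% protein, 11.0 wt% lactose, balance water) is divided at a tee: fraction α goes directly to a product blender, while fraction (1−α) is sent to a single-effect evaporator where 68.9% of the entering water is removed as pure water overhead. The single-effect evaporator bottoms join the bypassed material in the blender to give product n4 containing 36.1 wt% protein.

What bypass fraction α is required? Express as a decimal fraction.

All 1501×0.292 = 438.29 kg/h of protein reaches n4, so n4 = 438.29/0.361 = 1214.1 kg/h and vapour = 286.89 kg/h.
The evaporator receives (1−α)·1501 of feed at 0.598 water and removes 0.689 of that water:
0.689×0.598×(1−α)×1501 = 286.89
(1−α) = 286.89/618.45 = 0.4639;  α = 0.5361.

0.536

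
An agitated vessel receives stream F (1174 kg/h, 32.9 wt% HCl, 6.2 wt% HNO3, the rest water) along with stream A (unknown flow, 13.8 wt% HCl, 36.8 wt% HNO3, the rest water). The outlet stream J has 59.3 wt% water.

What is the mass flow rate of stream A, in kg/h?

Let A be the unknown flow. Total out = 1174 + A.
water balance: 714.97 + 0.494·A = 0.593·(1174 + A)
(0.494 − 0.593)·A = 0.593×1174 − 714.97 = -18.784
A = -18.784 / -0.099 = 189.74 kg/h

189.7 kg/h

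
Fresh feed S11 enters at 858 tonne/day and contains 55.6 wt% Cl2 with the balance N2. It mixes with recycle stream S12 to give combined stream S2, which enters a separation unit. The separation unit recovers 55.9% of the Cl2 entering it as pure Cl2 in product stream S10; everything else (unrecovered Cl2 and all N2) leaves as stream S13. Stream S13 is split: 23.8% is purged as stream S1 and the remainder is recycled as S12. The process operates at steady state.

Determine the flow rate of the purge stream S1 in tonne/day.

456.4 tonne/day

N2 enters only via S11 and leaves only via the purge: 858×0.444 = 0.238×(N2 in S13), and the separation unit passes all N2, so N2 in S2 = N2 in S13 = 1600.6 tonne/day.
Cl2 in S2: m_A = 858×0.556 + (1−0.238)·(1−0.559)·m_A, so m_A = 477.05/0.6640 = 718.49 tonne/day.
S13 = (1−0.559)×718.49 + 1600.6 = 1917.5 tonne/day.
Purge S1 = 0.238×1917.5 = 456.36 tonne/day.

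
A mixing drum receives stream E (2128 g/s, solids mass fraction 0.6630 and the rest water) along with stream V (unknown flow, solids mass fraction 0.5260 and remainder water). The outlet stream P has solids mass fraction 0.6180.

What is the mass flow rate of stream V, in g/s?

1041 g/s

Let V be the unknown flow. Total out = 2128 + V.
solids balance: 1410.9 + 0.526·V = 0.618·(2128 + V)
(0.526 − 0.618)·V = 0.618×2128 − 1410.9 = -95.76
V = -95.76 / -0.092 = 1040.9 g/s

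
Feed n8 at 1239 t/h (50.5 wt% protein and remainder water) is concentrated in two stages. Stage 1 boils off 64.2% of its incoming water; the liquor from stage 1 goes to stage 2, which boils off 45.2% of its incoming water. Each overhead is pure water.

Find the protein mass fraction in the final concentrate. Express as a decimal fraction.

water in feed = 1239×0.495 = 613.3 t/h.
After stage 1: water left = (1−0.642)×613.3 = 219.56; stream total = 845.26 t/h.
After stage 2: water left = (1−0.452)×219.56 = 120.32; final concentrate = 746.02 t/h.
protein fraction = 625.7/746.02 = 0.839.

0.839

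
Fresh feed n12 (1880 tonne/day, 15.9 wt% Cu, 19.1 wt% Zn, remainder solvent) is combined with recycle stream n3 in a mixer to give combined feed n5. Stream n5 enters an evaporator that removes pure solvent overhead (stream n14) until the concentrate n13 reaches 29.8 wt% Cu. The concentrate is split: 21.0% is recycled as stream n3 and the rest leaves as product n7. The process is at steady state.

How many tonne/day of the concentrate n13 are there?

1270 tonne/day

Overall Cu balance (none leaves overhead): Cu in fresh feed = Cu in product, i.e. 1880×0.159 = (1−0.210)·n13·0.298.
n13 = 298.92/(0.298×0.790) = 1269.7 tonne/day.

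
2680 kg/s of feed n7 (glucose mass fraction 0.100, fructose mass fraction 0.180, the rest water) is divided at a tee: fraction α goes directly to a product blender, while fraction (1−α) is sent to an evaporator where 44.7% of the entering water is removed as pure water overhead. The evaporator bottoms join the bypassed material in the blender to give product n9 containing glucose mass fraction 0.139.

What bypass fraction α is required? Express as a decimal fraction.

0.128

All 2680×0.100 = 268 kg/s of glucose reaches n9, so n9 = 268/0.139 = 1928.1 kg/s and vapour = 751.94 kg/s.
The evaporator receives (1−α)·2680 of feed at 0.720 water and removes 0.447 of that water:
0.447×0.720×(1−α)×2680 = 751.94
(1−α) = 751.94/862.53 = 0.8718;  α = 0.1282.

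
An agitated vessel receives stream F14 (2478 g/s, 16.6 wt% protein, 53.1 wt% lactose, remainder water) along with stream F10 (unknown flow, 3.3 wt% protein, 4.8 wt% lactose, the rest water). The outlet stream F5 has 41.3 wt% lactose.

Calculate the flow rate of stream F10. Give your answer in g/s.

Let F10 be the unknown flow. Total out = 2478 + F10.
lactose balance: 1315.8 + 0.048·F10 = 0.413·(2478 + F10)
(0.048 − 0.413)·F10 = 0.413×2478 − 1315.8 = -292.4
F10 = -292.4 / -0.365 = 801.11 g/s

801.1 g/s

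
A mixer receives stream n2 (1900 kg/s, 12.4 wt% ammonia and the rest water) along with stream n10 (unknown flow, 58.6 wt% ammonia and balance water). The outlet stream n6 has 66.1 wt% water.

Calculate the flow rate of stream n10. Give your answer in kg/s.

Let n10 be the unknown flow. Total out = 1900 + n10.
water balance: 1664.4 + 0.414·n10 = 0.661·(1900 + n10)
(0.414 − 0.661)·n10 = 0.661×1900 − 1664.4 = -408.5
n10 = -408.5 / -0.247 = 1653.8 kg/s

1654 kg/s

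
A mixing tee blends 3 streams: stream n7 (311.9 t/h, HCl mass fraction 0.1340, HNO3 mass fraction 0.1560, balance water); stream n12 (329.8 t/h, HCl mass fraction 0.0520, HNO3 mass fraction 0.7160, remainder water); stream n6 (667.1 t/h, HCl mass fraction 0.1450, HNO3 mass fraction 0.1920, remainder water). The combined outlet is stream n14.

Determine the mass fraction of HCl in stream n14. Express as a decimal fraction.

0.1189

Total flow out = 311.9 + 329.8 + 667.1 = 1308.8 t/h.
HCl in = 311.9×0.134 + 329.8×0.052 + 667.1×0.145 = 155.67 t/h.
HCl mass fraction in n14 = 155.67/1308.8 = 0.1189.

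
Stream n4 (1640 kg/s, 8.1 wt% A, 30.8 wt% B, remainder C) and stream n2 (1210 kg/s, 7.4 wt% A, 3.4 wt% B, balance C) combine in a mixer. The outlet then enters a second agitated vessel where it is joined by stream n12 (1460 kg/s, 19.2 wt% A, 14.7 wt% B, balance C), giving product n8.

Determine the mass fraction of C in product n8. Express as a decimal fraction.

Overall, product flow = 4310 kg/s.
C in = 1640×0.611 + 1210×0.892 + 1460×0.661 = 3046.4 kg/s.
C fraction in n8 = 0.707.

0.707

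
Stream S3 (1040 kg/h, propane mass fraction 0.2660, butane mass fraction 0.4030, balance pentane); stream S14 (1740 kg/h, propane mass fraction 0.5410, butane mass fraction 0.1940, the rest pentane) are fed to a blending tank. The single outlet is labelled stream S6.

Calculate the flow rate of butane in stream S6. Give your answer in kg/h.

756.7 kg/h

butane out = butane in = 1040×0.403 + 1740×0.194 = 756.68 kg/h.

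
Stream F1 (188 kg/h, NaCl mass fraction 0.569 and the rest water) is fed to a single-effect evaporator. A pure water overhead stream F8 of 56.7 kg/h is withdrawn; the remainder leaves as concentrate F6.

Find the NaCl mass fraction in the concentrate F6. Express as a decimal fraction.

NaCl is not removed: 188×0.569 = 106.97 kg/h of NaCl enters F6.
Concentrate = 188 − 56.7 = 131.3 kg/h.
Mass fraction = 106.97/131.3 = 0.815.

0.815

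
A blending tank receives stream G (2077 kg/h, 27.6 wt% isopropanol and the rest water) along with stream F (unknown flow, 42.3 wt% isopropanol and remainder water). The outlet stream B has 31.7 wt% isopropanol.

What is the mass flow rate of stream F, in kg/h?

Let F be the unknown flow. Total out = 2077 + F.
isopropanol balance: 573.25 + 0.423·F = 0.317·(2077 + F)
(0.423 − 0.317)·F = 0.317×2077 − 573.25 = 85.157
F = 85.157 / 0.106 = 803.37 kg/h

803.4 kg/h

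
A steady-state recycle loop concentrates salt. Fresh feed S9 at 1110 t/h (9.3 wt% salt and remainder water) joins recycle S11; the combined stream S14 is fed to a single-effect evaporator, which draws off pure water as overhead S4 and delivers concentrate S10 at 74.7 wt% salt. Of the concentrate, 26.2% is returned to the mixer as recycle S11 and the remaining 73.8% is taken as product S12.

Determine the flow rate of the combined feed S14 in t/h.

Overall salt balance (none leaves overhead): salt in fresh feed = salt in product, i.e. 1110×0.093 = (1−0.262)·S10·0.747.
S10 = 103.23/(0.747×0.738) = 187.25 t/h.
Recycle S11 = 0.262×187.25 = 49.06 t/h.
Combined feed S14 = 1110 + 49.06 = 1159.1 t/h.

1159 t/h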